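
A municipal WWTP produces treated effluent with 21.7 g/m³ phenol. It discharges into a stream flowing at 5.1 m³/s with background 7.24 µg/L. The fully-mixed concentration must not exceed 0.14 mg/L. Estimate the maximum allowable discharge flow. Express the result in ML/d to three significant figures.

2.71 ML/d

7.24 µg/L = 0.00724 mg/L.
Mass balance at complete mixing: C_std·(Q_w + Q_r) = Q_w·C_e + Q_r·C_b.
Rearranging, Q_w = Q_r·(C_std − C_b)/(C_e − C_std) = 5.1·(0.14 − 0.00724) / (21.7 − 0.14) = 0.0314 m³/s.
= 2.713 ML/d.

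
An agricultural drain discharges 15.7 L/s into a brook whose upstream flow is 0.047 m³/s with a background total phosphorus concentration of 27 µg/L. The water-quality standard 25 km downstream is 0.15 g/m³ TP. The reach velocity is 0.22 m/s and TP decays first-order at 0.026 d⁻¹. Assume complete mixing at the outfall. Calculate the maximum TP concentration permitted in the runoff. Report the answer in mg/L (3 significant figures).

0.539 mg/L

15.7 L/s = 0.0157 m³/s.
27 µg/L = 0.027 mg/L.
Travel time to the compliance point: t = 2.5e+04/0.22 = 1.136e+05 s = 1.315 d; decay factor exp(−0.026·1.315) = 0.9664.
So the concentration just after mixing may be at most 0.15/0.9664 = 0.1552 mg/L.
Mass balance: 0.1552·0.0627 = 0.0157·Cₑ + 0.047·0.027.
Cₑ = (0.009732 − 0.001269) / 0.0157 = 0.5391 mg/L.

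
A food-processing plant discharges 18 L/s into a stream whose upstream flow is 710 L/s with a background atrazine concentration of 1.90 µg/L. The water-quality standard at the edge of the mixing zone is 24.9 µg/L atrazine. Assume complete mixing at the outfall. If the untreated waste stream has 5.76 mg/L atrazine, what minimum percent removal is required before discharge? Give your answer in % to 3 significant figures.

83.8 %

18 L/s = 0.018 m³/s.
710 L/s = 0.71 m³/s.
1.90 µg/L = 0.0019 mg/L.
24.9 µg/L = 0.0249 mg/L.
Mass balance: 0.0249·0.728 = 0.018·Cₑ + 0.71·0.0019.
Cₑ = (0.01813 − 0.001349) / 0.018 = 0.9321 mg/L.
Required removal = 1 − 0.9321/5.76 = 83.82 %.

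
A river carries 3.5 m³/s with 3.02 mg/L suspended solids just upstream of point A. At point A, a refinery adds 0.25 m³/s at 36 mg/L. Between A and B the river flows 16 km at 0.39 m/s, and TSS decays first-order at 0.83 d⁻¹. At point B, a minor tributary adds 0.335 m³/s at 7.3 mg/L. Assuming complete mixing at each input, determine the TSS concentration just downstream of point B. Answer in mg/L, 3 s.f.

3.83 mg/L

After input A: C = (3.5·3.02 + 0.25·36) / 3.75 = 5.219 mg/L.
Over the 16 km reach to input B (t = 4.103e+04 s = 0.4748 d), decay gives C = 5.219·exp(−0.83·0.4748) = 3.519 mg/L.
After input B: C = (3.75·3.519 + 0.335·7.3) / 4.085 = 3.829 mg/L.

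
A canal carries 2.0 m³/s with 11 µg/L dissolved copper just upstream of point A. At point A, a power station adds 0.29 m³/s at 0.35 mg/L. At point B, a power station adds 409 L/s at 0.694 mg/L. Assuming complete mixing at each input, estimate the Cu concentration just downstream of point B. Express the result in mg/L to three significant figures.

11 µg/L = 0.011 mg/L.
After input A: C = (2·0.011 + 0.29·0.35) / 2.29 = 0.05393 mg/L.
409 L/s = 0.409 m³/s.
After input B: C = (2.29·0.05393 + 0.409·0.694) / 2.699 = 0.1509 mg/L.

0.151 mg/L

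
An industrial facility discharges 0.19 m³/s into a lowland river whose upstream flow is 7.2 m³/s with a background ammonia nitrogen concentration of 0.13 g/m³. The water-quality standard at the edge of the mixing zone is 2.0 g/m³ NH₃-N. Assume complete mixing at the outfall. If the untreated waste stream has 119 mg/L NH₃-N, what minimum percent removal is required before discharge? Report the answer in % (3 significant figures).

38.8 %

Mass balance: 2·7.39 = 0.19·Cₑ + 7.2·0.13.
Cₑ = (14.78 − 0.936) / 0.19 = 72.86 mg/L.
Required removal = 1 − 72.86/119 = 38.77 %.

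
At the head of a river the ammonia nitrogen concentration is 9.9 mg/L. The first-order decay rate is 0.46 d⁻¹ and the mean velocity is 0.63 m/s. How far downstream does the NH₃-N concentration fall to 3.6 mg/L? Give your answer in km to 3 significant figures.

From C = C₀·e^(−kt), t = ln(C₀/C)/k = ln(9.9/3.6)/0.46 = 1.012/0.46 = 2.199 d.
Distance = v·t = 0.63 m/s × 1.9e+05 s = 1.197e+05 m = 119.7 km.

120 km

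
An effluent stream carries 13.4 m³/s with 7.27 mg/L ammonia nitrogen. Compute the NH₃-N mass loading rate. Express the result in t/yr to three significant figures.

Mass flux = Q·C = 13.4 m³/s × 7.27 g/m³ = 97.42 g/s.
= 97.42 g/s × 31.56 = 3074 t/yr.

3070 t/yr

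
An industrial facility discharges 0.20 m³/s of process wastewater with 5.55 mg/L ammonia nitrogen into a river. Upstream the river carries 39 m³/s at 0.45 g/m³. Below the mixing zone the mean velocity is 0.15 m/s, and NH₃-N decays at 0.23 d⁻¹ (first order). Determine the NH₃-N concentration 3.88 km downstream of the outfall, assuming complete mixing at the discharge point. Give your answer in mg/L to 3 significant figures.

0.444 mg/L

After complete mixing, C₀ = (0.2·5.55 + 39·0.45) / 39.2 = 0.476 mg/L.
Travel time t = 3880 m / 0.15 m/s = 2.587e+04 s = 0.2994 d.
C = 0.476·exp(−0.23·0.2994) = 0.476·0.9335 = 0.4443 mg/L.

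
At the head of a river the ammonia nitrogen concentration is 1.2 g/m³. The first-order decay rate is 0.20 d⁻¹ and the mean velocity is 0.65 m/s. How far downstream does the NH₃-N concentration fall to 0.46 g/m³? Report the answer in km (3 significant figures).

From C = C₀·e^(−kt), t = ln(C₀/C)/k = ln(1.2/0.46)/0.20 = 0.9589/0.20 = 4.794 d.
Distance = v·t = 0.65 m/s × 4.142e+05 s = 2.692e+05 m = 269.2 km.

269 km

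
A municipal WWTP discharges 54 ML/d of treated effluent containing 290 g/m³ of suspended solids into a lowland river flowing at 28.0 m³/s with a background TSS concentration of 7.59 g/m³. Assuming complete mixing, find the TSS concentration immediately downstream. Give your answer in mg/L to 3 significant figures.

13.8 mg/L

54 ML/d = 0.625 m³/s.
Flow-weighted mixing gives C = (0.625·290 + 28·7.59) / (0.625 + 28) = 393.8/28.62 = 13.76 mg/L.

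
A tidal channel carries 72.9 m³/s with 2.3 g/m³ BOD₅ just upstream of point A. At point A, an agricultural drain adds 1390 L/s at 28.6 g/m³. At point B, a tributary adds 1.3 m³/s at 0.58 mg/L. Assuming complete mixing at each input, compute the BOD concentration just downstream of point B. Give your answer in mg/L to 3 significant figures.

1390 L/s = 1.39 m³/s.
After input A: C = (72.9·2.3 + 1.39·28.6) / 74.29 = 2.792 mg/L.
After input B: C = (74.29·2.792 + 1.3·0.58) / 75.59 = 2.754 mg/L.

2.75 mg/L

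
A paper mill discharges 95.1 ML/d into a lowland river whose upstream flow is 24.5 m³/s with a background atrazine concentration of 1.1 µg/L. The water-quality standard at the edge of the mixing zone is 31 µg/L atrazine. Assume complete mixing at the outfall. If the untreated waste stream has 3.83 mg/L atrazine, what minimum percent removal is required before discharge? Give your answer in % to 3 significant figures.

95.1 ML/d = 1.101 m³/s.
1.1 µg/L = 0.0011 mg/L.
31 µg/L = 0.031 mg/L.
Mass balance: 0.031·25.6 = 1.101·Cₑ + 24.5·0.0011.
Cₑ = (0.7936 − 0.02695) / 1.101 = 0.6965 mg/L.
Required removal = 1 − 0.6965/3.83 = 81.81 %.

81.8 %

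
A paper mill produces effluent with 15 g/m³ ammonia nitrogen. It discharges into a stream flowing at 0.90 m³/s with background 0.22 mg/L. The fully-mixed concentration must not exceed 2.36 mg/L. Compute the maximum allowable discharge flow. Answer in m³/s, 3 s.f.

0.152 m³/s

Mass balance at complete mixing: C_std·(Q_w + Q_r) = Q_w·C_e + Q_r·C_b.
Rearranging, Q_w = Q_r·(C_std − C_b)/(C_e − C_std) = 0.90·(2.36 − 0.22) / (15 − 2.36) = 0.1524 m³/s.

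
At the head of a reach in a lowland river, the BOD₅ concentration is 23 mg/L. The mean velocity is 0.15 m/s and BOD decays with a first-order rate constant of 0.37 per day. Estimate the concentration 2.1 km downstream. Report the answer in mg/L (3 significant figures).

21.7 mg/L

Travel time t = 2.1 km / 0.15 m/s = 2100/0.15 = 1.4e+04 s = 0.162 d.
First-order decay: C = 23·exp(−0.37·0.162) = 23·0.9418 = 21.66 mg/L.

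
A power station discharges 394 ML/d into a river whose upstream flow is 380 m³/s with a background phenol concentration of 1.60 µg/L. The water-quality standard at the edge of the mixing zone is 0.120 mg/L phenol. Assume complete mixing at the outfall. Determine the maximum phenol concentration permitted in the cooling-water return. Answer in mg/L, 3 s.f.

394 ML/d = 4.56 m³/s.
1.60 µg/L = 0.0016 mg/L.
Mass balance: 0.12·384.6 = 4.56·Cₑ + 380·0.0016.
Cₑ = (46.15 − 0.608) / 4.56 = 9.986 mg/L.

9.99 mg/L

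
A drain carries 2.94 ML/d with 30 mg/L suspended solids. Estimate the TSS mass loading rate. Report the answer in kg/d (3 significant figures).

88.2 kg/d

2.94 ML/d = 0.03403 m³/s.
Mass flux = Q·C = 0.03403 m³/s × 30 g/m³ = 1.021 g/s.
= 1.021 g/s × 86.4 = 88.2 kg/d.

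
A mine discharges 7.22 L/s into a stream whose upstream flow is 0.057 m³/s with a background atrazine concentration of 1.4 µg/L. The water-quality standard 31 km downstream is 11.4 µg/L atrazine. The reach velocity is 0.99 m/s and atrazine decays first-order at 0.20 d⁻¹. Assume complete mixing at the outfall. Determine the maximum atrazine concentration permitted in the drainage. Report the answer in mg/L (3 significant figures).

7.22 L/s = 0.00722 m³/s.
1.4 µg/L = 0.0014 mg/L.
11.4 µg/L = 0.0114 mg/L.
Travel time to the compliance point: t = 3.1e+04/0.99 = 3.131e+04 s = 0.3624 d; decay factor exp(−0.20·0.3624) = 0.9301.
So the concentration just after mixing may be at most 0.0114/0.9301 = 0.01226 mg/L.
Mass balance: 0.01226·0.06422 = 0.00722·Cₑ + 0.057·0.0014.
Cₑ = (0.0007871 − 7.98e-05) / 0.00722 = 0.09797 mg/L.

0.0980 mg/L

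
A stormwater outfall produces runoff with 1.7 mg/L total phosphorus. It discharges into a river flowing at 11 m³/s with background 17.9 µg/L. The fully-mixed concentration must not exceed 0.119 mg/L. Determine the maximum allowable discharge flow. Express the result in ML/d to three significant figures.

17.9 µg/L = 0.0179 mg/L.
Mass balance at complete mixing: C_std·(Q_w + Q_r) = Q_w·C_e + Q_r·C_b.
Rearranging, Q_w = Q_r·(C_std − C_b)/(C_e − C_std) = 11·(0.119 − 0.0179) / (1.7 − 0.119) = 0.7034 m³/s.
= 60.78 ML/d.

60.8 ML/d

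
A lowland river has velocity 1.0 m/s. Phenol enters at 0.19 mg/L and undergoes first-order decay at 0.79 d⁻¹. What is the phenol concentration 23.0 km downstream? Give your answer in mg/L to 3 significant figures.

Travel time t = 23.0 km / 1.0 m/s = 2.3e+04/1.0 = 2.3e+04 s = 0.2662 d.
First-order decay: C = 0.19·exp(−0.79·0.2662) = 0.19·0.8103 = 0.154 mg/L.

0.154 mg/L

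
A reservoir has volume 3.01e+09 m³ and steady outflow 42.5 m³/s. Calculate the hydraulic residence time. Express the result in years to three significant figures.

Q = 42.5 m³/s × 3.156e+07 s/yr = 1.341e+09 m³/yr.
Hydraulic residence time τ = V/Q = 3.01e+09/1.341e+09 = 2.244 yr.

2.24 yr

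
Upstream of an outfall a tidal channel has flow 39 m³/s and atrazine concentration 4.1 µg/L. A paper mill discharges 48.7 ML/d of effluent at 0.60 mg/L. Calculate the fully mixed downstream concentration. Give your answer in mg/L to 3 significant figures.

0.0126 mg/L

48.7 ML/d = 0.5637 m³/s.
4.1 µg/L = 0.0041 mg/L.
Conservation of mass across the mixing zone: C = (0.5637·0.6 + 39·0.0041) / (0.5637 + 39) = 0.4981/39.56 = 0.01259 mg/L.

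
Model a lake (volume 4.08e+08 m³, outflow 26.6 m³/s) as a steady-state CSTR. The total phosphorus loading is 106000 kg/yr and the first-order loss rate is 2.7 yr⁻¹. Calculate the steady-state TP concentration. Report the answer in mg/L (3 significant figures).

0.0546 mg/L

Outflow Q = 26.6 m³/s × 3.156e+07 s/yr = 8.394e+08 m³/yr.
Steady-state CSTR mass balance: W = Q·C + k·V·C, so C = W/(Q + kV).
Q + kV = 8.394e+08 + 2.7·4.08e+08 = 1.941e+09 m³/yr.
C = 106000/1.941e+09 = 5.461e-05 kg/m³ = 0.05461 mg/L.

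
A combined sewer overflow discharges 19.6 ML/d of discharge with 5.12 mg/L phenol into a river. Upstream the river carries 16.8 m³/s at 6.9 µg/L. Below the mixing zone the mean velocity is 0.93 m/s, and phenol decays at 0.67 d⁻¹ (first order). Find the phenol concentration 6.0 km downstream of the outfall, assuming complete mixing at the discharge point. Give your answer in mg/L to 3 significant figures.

0.0714 mg/L

19.6 ML/d = 0.2269 m³/s.
6.9 µg/L = 0.0069 mg/L.
After complete mixing, C₀ = (0.2269·5.12 + 16.8·0.0069) / 17.03 = 0.07502 mg/L.
Travel time t = 6000 m / 0.93 m/s = 6452 s = 0.07467 d.
C = 0.07502·exp(−0.67·0.07467) = 0.07502·0.9512 = 0.07136 mg/L.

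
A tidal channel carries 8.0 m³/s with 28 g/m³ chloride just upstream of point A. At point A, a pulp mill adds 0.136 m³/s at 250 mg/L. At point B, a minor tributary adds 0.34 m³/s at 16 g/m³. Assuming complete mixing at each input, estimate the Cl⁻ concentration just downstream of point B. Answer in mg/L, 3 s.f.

After input A: C = (8·28 + 0.136·250) / 8.136 = 31.71 mg/L.
After input B: C = (8.136·31.71 + 0.34·16) / 8.476 = 31.08 mg/L.

31.1 mg/L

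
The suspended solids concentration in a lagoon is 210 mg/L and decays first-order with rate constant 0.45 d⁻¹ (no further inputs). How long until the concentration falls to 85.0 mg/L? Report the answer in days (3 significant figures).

2.01 d

t = ln(C₀/C)/k = ln(210/85.0)/0.45 = 0.9045/0.45 = 2.01 d.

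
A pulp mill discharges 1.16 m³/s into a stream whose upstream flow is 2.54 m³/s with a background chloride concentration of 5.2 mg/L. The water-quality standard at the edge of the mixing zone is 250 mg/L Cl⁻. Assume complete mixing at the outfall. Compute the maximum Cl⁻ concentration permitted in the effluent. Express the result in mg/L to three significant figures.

Mass balance: 250·3.7 = 1.16·Cₑ + 2.54·5.2.
Cₑ = (925 − 13.21) / 1.16 = 786 mg/L.

786 mg/L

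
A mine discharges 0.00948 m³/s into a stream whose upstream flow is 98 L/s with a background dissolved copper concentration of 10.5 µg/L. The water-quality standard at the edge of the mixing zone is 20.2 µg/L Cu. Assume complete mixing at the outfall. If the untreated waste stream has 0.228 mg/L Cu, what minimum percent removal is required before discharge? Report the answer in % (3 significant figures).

47.2 %

98 L/s = 0.098 m³/s.
10.5 µg/L = 0.0105 mg/L.
20.2 µg/L = 0.0202 mg/L.
Mass balance: 0.0202·0.1075 = 0.00948·Cₑ + 0.098·0.0105.
Cₑ = (0.002171 − 0.001029) / 0.00948 = 0.1205 mg/L.
Required removal = 1 − 0.1205/0.228 = 47.16 %.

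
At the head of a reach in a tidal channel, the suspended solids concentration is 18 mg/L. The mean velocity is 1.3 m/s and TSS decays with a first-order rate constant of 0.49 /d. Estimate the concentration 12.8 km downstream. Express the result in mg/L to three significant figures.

Travel time t = 12.8 km / 1.3 m/s = 1.28e+04/1.3 = 9846 s = 0.114 d.
First-order decay: C = 18·exp(−0.49·0.114) = 18·0.9457 = 17.02 mg/L.

17.0 mg/L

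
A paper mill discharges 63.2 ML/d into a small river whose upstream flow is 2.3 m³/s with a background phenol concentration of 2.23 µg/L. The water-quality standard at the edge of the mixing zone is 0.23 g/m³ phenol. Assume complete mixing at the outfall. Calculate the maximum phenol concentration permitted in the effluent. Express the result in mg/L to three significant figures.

0.946 mg/L

63.2 ML/d = 0.7315 m³/s.
2.23 µg/L = 0.00223 mg/L.
Mass balance: 0.23·3.031 = 0.7315·Cₑ + 2.3·0.00223.
Cₑ = (0.6972 − 0.005129) / 0.7315 = 0.9462 mg/L.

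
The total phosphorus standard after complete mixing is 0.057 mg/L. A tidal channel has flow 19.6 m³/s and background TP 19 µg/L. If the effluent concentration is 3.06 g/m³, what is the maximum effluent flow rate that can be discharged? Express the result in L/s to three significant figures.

248 L/s

19 µg/L = 0.019 mg/L.
Mass balance at complete mixing: C_std·(Q_w + Q_r) = Q_w·C_e + Q_r·C_b.
Rearranging, Q_w = Q_r·(C_std − C_b)/(C_e − C_std) = 19.6·(0.057 − 0.019) / (3.06 − 0.057) = 0.248 m³/s.
= 248 L/s.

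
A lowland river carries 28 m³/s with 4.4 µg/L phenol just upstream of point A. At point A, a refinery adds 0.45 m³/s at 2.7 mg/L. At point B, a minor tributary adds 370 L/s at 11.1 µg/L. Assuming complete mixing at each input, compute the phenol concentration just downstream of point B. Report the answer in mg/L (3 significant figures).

4.4 µg/L = 0.0044 mg/L.
After input A: C = (28·0.0044 + 0.45·2.7) / 28.45 = 0.04704 mg/L.
370 L/s = 0.37 m³/s.
11.1 µg/L = 0.0111 mg/L.
After input B: C = (28.45·0.04704 + 0.37·0.0111) / 28.82 = 0.04658 mg/L.

0.0466 mg/L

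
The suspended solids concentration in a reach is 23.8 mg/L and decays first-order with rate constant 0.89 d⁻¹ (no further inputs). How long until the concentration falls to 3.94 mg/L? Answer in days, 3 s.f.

2.02 d

t = ln(C₀/C)/k = ln(23.8/3.94)/0.89 = 1.799/0.89 = 2.021 d.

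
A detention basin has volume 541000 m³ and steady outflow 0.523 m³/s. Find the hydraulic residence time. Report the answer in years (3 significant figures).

Q = 0.523 m³/s × 3.156e+07 s/yr = 1.65e+07 m³/yr.
Hydraulic residence time τ = V/Q = 541000/1.65e+07 = 0.03278 yr.

0.0328 yr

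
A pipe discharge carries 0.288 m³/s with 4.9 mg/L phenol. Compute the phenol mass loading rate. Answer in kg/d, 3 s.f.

Mass flux = Q·C = 0.288 m³/s × 4.9 g/m³ = 1.411 g/s.
= 1.411 g/s × 86.4 = 121.9 kg/d.

122 kg/d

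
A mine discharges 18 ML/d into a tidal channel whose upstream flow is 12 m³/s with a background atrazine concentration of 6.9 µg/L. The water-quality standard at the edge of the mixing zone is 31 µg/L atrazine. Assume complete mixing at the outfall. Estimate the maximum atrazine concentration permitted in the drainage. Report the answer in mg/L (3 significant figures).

18 ML/d = 0.2083 m³/s.
6.9 µg/L = 0.0069 mg/L.
31 µg/L = 0.031 mg/L.
Mass balance: 0.031·12.21 = 0.2083·Cₑ + 12·0.0069.
Cₑ = (0.3785 − 0.0828) / 0.2083 = 1.419 mg/L.

1.42 mg/L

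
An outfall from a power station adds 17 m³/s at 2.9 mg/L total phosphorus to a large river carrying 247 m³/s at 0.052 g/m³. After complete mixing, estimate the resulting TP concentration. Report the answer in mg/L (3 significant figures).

0.235 mg/L

Flow-weighted mixing gives C = (17·2.9 + 247·0.052) / (17 + 247) = 62.14/264 = 0.2354 mg/L.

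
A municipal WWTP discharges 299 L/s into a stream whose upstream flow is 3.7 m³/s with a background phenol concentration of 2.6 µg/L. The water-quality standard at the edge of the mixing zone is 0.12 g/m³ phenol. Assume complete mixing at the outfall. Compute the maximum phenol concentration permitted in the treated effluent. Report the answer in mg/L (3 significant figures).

299 L/s = 0.299 m³/s.
2.6 µg/L = 0.0026 mg/L.
Mass balance: 0.12·3.999 = 0.299·Cₑ + 3.7·0.0026.
Cₑ = (0.4799 − 0.00962) / 0.299 = 1.573 mg/L.

1.57 mg/L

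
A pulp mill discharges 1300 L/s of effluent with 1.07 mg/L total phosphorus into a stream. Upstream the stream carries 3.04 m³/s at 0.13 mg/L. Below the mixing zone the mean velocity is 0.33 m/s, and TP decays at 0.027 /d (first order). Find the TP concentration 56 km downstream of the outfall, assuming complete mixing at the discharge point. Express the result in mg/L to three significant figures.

1300 L/s = 1.3 m³/s.
After complete mixing, C₀ = (1.3·1.07 + 3.04·0.13) / 4.34 = 0.4116 mg/L.
Travel time t = 5.6e+04 m / 0.33 m/s = 1.697e+05 s = 1.964 d.
C = 0.4116·exp(−0.027·1.964) = 0.4116·0.9484 = 0.3903 mg/L.

0.390 mg/L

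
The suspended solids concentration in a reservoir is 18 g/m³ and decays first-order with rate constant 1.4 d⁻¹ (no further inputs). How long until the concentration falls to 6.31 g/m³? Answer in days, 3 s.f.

t = ln(C₀/C)/k = ln(18/6.31)/1.4 = 1.048/1.4 = 0.7487 d.

0.749 d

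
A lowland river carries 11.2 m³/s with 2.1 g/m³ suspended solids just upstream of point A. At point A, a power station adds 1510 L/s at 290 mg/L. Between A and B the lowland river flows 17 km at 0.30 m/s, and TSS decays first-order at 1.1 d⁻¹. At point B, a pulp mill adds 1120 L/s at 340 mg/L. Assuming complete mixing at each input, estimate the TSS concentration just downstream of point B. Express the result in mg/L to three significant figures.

1510 L/s = 1.51 m³/s.
After input A: C = (11.2·2.1 + 1.51·290) / 12.71 = 36.3 mg/L.
Over the 17 km reach to input B (t = 5.667e+04 s = 0.6559 d), decay gives C = 36.3·exp(−1.1·0.6559) = 17.65 mg/L.
1120 L/s = 1.12 m³/s.
After input B: C = (12.71·17.65 + 1.12·340) / 13.83 = 43.75 mg/L.

43.8 mg/L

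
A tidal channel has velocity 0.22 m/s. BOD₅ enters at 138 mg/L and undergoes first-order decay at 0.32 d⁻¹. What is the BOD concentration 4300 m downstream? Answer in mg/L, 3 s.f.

128 mg/L

Travel time t = 4300 m / 0.22 m/s = 4300/0.22 = 1.955e+04 s = 0.2262 d.
First-order decay: C = 138·exp(−0.32·0.2262) = 138·0.9302 = 128.4 mg/L.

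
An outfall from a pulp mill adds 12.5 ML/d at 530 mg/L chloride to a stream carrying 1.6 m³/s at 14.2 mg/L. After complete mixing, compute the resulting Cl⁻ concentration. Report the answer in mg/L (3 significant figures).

12.5 ML/d = 0.1447 m³/s.
By mass balance at complete mixing, C = (0.1447·530 + 1.6·14.2) / (0.1447 + 1.6) = 99.4/1.745 = 56.97 mg/L.

57.0 mg/L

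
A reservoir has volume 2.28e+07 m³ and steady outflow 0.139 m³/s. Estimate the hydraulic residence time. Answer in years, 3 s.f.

Q = 0.139 m³/s × 3.156e+07 s/yr = 4.387e+06 m³/yr.
Hydraulic residence time τ = V/Q = 2.28e+07/4.387e+06 = 5.198 yr.

5.20 yr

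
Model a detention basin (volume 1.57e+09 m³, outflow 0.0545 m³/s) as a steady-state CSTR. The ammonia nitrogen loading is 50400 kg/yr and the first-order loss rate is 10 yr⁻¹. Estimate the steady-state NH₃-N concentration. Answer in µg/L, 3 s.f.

3.21 µg/L

Outflow Q = 0.0545 m³/s × 3.156e+07 s/yr = 1.72e+06 m³/yr.
Steady-state CSTR mass balance: W = Q·C + k·V·C, so C = W/(Q + kV).
Q + kV = 1.72e+06 + 10·1.57e+09 = 1.57e+10 m³/yr.
C = 50400/1.57e+10 = 3.21e-06 kg/m³ = 0.00321 mg/L = 3.21 µg/L.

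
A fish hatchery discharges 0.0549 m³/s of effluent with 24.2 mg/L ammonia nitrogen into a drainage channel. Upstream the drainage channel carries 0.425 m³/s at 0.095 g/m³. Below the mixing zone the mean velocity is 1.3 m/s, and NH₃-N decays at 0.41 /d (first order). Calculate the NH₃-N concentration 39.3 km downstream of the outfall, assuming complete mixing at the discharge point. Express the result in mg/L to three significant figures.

After complete mixing, C₀ = (0.0549·24.2 + 0.425·0.095) / 0.4799 = 2.853 mg/L.
Travel time t = 3.93e+04 m / 1.3 m/s = 3.023e+04 s = 0.3499 d.
C = 2.853·exp(−0.41·0.3499) = 2.853·0.8664 = 2.471 mg/L.

2.47 mg/L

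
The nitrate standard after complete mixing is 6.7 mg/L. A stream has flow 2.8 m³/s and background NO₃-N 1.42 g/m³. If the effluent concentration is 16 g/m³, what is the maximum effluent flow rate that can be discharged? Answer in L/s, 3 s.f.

1590 L/s

Mass balance at complete mixing: C_std·(Q_w + Q_r) = Q_w·C_e + Q_r·C_b.
Rearranging, Q_w = Q_r·(C_std − C_b)/(C_e − C_std) = 2.8·(6.7 − 1.42) / (16 − 6.7) = 1.59 m³/s.
= 1590 L/s.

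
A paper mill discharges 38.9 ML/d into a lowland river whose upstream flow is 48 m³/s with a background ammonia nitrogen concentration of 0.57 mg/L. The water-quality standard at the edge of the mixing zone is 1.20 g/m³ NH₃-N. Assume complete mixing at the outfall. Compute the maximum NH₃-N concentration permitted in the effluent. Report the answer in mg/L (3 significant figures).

68.4 mg/L

38.9 ML/d = 0.4502 m³/s.
Mass balance: 1.2·48.45 = 0.4502·Cₑ + 48·0.57.
Cₑ = (58.14 − 27.36) / 0.4502 = 68.37 mg/L.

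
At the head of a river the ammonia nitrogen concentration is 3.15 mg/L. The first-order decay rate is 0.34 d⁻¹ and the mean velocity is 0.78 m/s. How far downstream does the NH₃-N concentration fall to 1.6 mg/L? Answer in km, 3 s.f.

134 km

From C = C₀·e^(−kt), t = ln(C₀/C)/k = ln(3.15/1.6)/0.34 = 0.6774/0.34 = 1.992 d.
Distance = v·t = 0.78 m/s × 1.721e+05 s = 1.343e+05 m = 134.3 km.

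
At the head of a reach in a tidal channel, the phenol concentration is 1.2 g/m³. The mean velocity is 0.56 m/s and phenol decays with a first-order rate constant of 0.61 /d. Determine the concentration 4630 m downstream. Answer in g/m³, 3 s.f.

1.13 g/m³

Travel time t = 4630 m / 0.56 m/s = 4630/0.56 = 8268 s = 0.09569 d.
First-order decay: C = 1.2·exp(−0.61·0.09569) = 1.2·0.9433 = 1.132 g/m³.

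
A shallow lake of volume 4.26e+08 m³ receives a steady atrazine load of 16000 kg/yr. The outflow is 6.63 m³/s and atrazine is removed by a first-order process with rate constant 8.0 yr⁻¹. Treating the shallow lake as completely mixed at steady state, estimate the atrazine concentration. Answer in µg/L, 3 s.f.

4.42 µg/L

Outflow Q = 6.63 m³/s × 3.156e+07 s/yr = 2.092e+08 m³/yr.
Steady-state CSTR mass balance: W = Q·C + k·V·C, so C = W/(Q + kV).
Q + kV = 2.092e+08 + 8.0·4.26e+08 = 3.617e+09 m³/yr.
C = 16000/3.617e+09 = 4.423e-06 kg/m³ = 0.004423 mg/L = 4.423 µg/L.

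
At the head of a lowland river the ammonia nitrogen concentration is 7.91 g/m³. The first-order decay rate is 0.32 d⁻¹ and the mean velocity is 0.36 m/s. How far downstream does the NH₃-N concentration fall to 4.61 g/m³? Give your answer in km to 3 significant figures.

52.5 km

From C = C₀·e^(−kt), t = ln(C₀/C)/k = ln(7.91/4.61)/0.32 = 0.5399/0.32 = 1.687 d.
Distance = v·t = 0.36 m/s × 1.458e+05 s = 5.248e+04 m = 52.48 km.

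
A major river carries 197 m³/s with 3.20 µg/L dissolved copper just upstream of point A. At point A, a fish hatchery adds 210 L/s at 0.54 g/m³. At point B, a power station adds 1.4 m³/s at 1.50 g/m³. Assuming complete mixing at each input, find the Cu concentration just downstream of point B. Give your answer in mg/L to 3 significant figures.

0.0143 mg/L

3.20 µg/L = 0.0032 mg/L.
210 L/s = 0.21 m³/s.
After input A: C = (197·0.0032 + 0.21·0.54) / 197.2 = 0.003772 mg/L.
After input B: C = (197.2·0.003772 + 1.4·1.5) / 198.6 = 0.01432 mg/L.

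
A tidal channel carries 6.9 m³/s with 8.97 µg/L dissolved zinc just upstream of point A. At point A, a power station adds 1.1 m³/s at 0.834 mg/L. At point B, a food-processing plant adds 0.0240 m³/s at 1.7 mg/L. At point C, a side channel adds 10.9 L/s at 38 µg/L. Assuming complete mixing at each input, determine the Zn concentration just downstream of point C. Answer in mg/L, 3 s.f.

8.97 µg/L = 0.00897 mg/L.
After input A: C = (6.9·0.00897 + 1.1·0.834) / 8 = 0.1224 mg/L.
After input B: C = (8·0.1224 + 0.024·1.7) / 8.024 = 0.1271 mg/L.
10.9 L/s = 0.0109 m³/s.
38 µg/L = 0.038 mg/L.
After input C: C = (8.024·0.1271 + 0.0109·0.038) / 8.035 = 0.127 mg/L.

0.127 mg/L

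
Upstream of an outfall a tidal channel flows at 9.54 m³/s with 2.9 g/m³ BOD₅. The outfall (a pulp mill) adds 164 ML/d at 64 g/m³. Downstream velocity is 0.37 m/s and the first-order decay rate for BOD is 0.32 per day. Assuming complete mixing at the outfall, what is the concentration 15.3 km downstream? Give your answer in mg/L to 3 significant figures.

11.2 mg/L

164 ML/d = 1.898 m³/s.
After complete mixing, C₀ = (1.898·64 + 9.54·2.9) / 11.44 = 13.04 mg/L.
Travel time t = 1.53e+04 m / 0.37 m/s = 4.135e+04 s = 0.4786 d.
C = 13.04·exp(−0.32·0.4786) = 13.04·0.858 = 11.19 mg/L.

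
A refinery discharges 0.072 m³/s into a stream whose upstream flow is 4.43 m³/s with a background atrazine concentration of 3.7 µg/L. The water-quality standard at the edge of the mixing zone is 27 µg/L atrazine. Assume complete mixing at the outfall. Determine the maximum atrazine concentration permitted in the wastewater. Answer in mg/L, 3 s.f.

3.7 µg/L = 0.0037 mg/L.
27 µg/L = 0.027 mg/L.
Mass balance: 0.027·4.502 = 0.072·Cₑ + 4.43·0.0037.
Cₑ = (0.1216 − 0.01639) / 0.072 = 1.461 mg/L.

1.46 mg/L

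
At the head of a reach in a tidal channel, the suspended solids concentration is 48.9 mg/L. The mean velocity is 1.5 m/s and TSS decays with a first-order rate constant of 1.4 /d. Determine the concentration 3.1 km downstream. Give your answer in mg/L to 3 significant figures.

47.3 mg/L

Travel time t = 3.1 km / 1.5 m/s = 3100/1.5 = 2067 s = 0.02392 d.
First-order decay: C = 48.9·exp(−1.4·0.02392) = 48.9·0.9671 = 47.29 mg/L.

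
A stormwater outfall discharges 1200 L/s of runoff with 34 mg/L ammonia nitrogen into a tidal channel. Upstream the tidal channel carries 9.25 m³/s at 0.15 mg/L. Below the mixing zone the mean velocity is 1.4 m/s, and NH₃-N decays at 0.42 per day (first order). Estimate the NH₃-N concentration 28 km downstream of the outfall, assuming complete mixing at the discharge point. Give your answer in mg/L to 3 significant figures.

3.66 mg/L

1200 L/s = 1.2 m³/s.
After complete mixing, C₀ = (1.2·34 + 9.25·0.15) / 10.45 = 4.037 mg/L.
Travel time t = 2.8e+04 m / 1.4 m/s = 2e+04 s = 0.2315 d.
C = 4.037·exp(−0.42·0.2315) = 4.037·0.9074 = 3.663 mg/L.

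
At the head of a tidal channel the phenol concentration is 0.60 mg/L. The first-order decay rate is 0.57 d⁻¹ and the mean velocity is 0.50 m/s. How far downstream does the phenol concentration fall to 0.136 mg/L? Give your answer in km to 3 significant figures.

From C = C₀·e^(−kt), t = ln(C₀/C)/k = ln(0.60/0.136)/0.57 = 1.484/0.57 = 2.604 d.
Distance = v·t = 0.50 m/s × 2.25e+05 s = 1.125e+05 m = 112.5 km.

112 km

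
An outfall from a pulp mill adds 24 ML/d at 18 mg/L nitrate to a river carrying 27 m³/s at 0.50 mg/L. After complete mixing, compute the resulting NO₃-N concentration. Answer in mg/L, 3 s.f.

0.678 mg/L

24 ML/d = 0.2778 m³/s.
Conservation of mass across the mixing zone: C = (0.2778·18 + 27·0.5) / (0.2778 + 27) = 18.5/27.28 = 0.6782 mg/L.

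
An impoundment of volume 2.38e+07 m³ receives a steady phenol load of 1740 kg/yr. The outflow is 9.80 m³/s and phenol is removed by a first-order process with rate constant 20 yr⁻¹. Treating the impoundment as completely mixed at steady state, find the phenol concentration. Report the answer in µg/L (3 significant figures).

Outflow Q = 9.80 m³/s × 3.156e+07 s/yr = 3.093e+08 m³/yr.
Steady-state CSTR mass balance: W = Q·C + k·V·C, so C = W/(Q + kV).
Q + kV = 3.093e+08 + 20·2.38e+07 = 7.853e+08 m³/yr.
C = 1740/7.853e+08 = 2.216e-06 kg/m³ = 0.002216 mg/L = 2.216 µg/L.

2.22 µg/L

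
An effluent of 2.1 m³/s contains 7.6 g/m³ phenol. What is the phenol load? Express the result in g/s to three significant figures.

Mass flux = Q·C = 2.1 m³/s × 7.6 g/m³ = 15.96 g/s.

16.0 g/s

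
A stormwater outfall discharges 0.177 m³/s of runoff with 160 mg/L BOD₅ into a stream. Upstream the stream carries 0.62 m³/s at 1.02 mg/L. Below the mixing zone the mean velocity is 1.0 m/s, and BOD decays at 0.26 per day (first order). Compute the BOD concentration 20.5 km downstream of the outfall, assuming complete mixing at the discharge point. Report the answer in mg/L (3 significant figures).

34.2 mg/L

After complete mixing, C₀ = (0.177·160 + 0.62·1.02) / 0.797 = 36.33 mg/L.
Travel time t = 2.05e+04 m / 1.0 m/s = 2.05e+04 s = 0.2373 d.
C = 36.33·exp(−0.26·0.2373) = 36.33·0.9402 = 34.15 mg/L.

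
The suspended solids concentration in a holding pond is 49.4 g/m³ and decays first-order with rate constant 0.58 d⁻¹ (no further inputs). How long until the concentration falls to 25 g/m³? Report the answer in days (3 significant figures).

1.17 d

t = ln(C₀/C)/k = ln(49.4/25)/0.58 = 0.6811/0.58 = 1.174 d.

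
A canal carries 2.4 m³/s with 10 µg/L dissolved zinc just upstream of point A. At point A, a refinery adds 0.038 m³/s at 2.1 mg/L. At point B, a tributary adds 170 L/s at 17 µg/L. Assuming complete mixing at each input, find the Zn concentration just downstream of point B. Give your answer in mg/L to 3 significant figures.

10 µg/L = 0.01 mg/L.
After input A: C = (2.4·0.01 + 0.038·2.1) / 2.438 = 0.04258 mg/L.
170 L/s = 0.17 m³/s.
17 µg/L = 0.017 mg/L.
After input B: C = (2.438·0.04258 + 0.17·0.017) / 2.608 = 0.04091 mg/L.

0.0409 mg/L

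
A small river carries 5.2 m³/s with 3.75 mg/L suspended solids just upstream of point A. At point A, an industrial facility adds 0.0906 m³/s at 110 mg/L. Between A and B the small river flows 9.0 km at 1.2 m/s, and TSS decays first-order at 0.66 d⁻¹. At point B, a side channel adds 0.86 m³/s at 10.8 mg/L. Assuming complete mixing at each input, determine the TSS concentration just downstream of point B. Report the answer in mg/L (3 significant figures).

6.03 mg/L

After input A: C = (5.2·3.75 + 0.0906·110) / 5.291 = 5.57 mg/L.
Over the 9.0 km reach to input B (t = 7500 s = 0.08681 d), decay gives C = 5.57·exp(−0.66·0.08681) = 5.259 mg/L.
After input B: C = (5.291·5.259 + 0.86·10.8) / 6.151 = 6.034 mg/L.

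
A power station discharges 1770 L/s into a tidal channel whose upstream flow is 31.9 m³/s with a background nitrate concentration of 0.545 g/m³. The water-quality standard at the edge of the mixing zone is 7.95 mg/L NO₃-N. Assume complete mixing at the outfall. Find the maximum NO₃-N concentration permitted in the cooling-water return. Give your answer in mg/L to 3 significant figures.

141 mg/L

1770 L/s = 1.77 m³/s.
Mass balance: 7.95·33.67 = 1.77·Cₑ + 31.9·0.545.
Cₑ = (267.7 − 17.39) / 1.77 = 141.4 mg/L.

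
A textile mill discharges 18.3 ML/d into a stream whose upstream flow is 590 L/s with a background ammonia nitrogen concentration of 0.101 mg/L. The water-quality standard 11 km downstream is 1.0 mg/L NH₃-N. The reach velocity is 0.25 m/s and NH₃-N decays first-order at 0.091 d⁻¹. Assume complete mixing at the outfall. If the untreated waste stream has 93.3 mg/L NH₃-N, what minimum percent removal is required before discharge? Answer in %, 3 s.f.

18.3 ML/d = 0.2118 m³/s.
590 L/s = 0.59 m³/s.
Travel time to the compliance point: t = 1.1e+04/0.25 = 4.4e+04 s = 0.5093 d; decay factor exp(−0.091·0.5093) = 0.9547.
So the concentration just after mixing may be at most 1/0.9547 = 1.047 mg/L.
Mass balance: 1.047·0.8018 = 0.2118·Cₑ + 0.59·0.101.
Cₑ = (0.8398 − 0.05959) / 0.2118 = 3.684 mg/L.
Required removal = 1 − 3.684/93.3 = 96.05 %.

96.1 %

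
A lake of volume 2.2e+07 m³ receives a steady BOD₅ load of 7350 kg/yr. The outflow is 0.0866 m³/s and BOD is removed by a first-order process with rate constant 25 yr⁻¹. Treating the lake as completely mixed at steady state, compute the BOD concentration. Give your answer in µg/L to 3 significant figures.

13.3 µg/L

Outflow Q = 0.0866 m³/s × 3.156e+07 s/yr = 2.733e+06 m³/yr.
Steady-state CSTR mass balance: W = Q·C + k·V·C, so C = W/(Q + kV).
Q + kV = 2.733e+06 + 25·2.2e+07 = 5.527e+08 m³/yr.
C = 7350/5.527e+08 = 1.33e-05 kg/m³ = 0.0133 mg/L = 13.3 µg/L.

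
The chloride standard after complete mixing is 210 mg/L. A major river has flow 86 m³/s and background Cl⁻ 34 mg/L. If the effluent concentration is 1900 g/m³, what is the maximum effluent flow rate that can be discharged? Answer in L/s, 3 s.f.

8960 L/s

Mass balance at complete mixing: C_std·(Q_w + Q_r) = Q_w·C_e + Q_r·C_b.
Rearranging, Q_w = Q_r·(C_std − C_b)/(C_e − C_std) = 86·(210 − 34) / (1900 − 210) = 8.956 m³/s.
= 8956 L/s.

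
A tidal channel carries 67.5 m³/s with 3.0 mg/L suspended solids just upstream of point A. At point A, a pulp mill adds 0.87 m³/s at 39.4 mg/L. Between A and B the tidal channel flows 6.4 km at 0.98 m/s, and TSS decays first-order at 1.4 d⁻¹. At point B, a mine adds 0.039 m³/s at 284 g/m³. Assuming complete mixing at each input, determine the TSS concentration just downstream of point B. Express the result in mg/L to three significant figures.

3.28 mg/L

After input A: C = (67.5·3 + 0.87·39.4) / 68.37 = 3.463 mg/L.
Over the 6.4 km reach to input B (t = 6531 s = 0.07559 d), decay gives C = 3.463·exp(−1.4·0.07559) = 3.115 mg/L.
After input B: C = (68.37·3.115 + 0.039·284) / 68.41 = 3.276 mg/L.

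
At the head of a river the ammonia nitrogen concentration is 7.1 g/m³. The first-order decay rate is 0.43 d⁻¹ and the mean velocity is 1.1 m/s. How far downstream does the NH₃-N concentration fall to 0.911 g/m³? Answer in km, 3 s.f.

454 km

From C = C₀·e^(−kt), t = ln(C₀/C)/k = ln(7.1/0.911)/0.43 = 2.053/0.43 = 4.775 d.
Distance = v·t = 1.1 m/s × 4.126e+05 s = 4.538e+05 m = 453.8 km.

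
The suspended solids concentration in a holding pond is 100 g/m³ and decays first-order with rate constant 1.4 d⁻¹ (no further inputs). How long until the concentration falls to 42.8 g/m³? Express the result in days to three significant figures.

t = ln(C₀/C)/k = ln(100/42.8)/1.4 = 0.8486/1.4 = 0.6062 d.

0.606 d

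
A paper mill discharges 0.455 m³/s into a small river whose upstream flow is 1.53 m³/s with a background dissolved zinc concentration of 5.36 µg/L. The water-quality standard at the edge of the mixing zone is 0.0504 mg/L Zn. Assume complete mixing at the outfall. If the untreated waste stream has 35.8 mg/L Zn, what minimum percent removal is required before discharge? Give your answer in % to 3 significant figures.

99.4 %

5.36 µg/L = 0.00536 mg/L.
Mass balance: 0.0504·1.985 = 0.455·Cₑ + 1.53·0.00536.
Cₑ = (0.1 − 0.008201) / 0.455 = 0.2019 mg/L.
Required removal = 1 − 0.2019/35.8 = 99.44 %.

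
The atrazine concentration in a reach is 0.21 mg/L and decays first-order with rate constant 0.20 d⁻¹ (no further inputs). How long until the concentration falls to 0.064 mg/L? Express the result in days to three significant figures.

5.94 d

t = ln(C₀/C)/k = ln(0.21/0.064)/0.20 = 1.188/0.20 = 5.941 d.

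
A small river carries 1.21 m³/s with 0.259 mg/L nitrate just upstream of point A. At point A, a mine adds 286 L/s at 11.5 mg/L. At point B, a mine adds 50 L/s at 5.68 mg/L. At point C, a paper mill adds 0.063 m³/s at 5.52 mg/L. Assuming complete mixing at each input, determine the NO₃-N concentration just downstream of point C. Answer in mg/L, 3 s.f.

2.63 mg/L

286 L/s = 0.286 m³/s.
After input A: C = (1.21·0.259 + 0.286·11.5) / 1.496 = 2.408 mg/L.
50 L/s = 0.05 m³/s.
After input B: C = (1.496·2.408 + 0.05·5.68) / 1.546 = 2.514 mg/L.
After input C: C = (1.546·2.514 + 0.063·5.52) / 1.609 = 2.632 mg/L.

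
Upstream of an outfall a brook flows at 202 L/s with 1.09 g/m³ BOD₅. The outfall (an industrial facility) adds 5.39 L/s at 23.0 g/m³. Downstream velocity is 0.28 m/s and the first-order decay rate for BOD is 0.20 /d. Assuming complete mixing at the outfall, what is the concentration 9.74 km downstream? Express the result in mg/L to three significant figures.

5.39 L/s = 0.00539 m³/s.
202 L/s = 0.202 m³/s.
After complete mixing, C₀ = (0.00539·23 + 0.202·1.09) / 0.2074 = 1.659 mg/L.
Travel time t = 9740 m / 0.28 m/s = 3.479e+04 s = 0.4026 d.
C = 1.659·exp(−0.20·0.4026) = 1.659·0.9226 = 1.531 mg/L.

1.53 mg/L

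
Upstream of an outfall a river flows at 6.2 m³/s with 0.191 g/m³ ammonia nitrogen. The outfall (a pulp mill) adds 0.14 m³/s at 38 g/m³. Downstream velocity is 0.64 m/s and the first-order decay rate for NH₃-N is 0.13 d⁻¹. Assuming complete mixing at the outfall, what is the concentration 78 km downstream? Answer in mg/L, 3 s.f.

After complete mixing, C₀ = (0.14·38 + 6.2·0.191) / 6.34 = 1.026 mg/L.
Travel time t = 7.8e+04 m / 0.64 m/s = 1.219e+05 s = 1.411 d.
C = 1.026·exp(−0.13·1.411) = 1.026·0.8325 = 0.854 mg/L.

0.854 mg/L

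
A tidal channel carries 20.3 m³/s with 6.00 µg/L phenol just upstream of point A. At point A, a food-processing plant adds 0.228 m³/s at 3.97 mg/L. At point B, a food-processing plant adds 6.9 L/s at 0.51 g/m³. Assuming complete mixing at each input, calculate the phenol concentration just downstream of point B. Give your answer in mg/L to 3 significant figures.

6.00 µg/L = 0.006 mg/L.
After input A: C = (20.3·0.006 + 0.228·3.97) / 20.53 = 0.05003 mg/L.
6.9 L/s = 0.0069 m³/s.
After input B: C = (20.53·0.05003 + 0.0069·0.51) / 20.53 = 0.05018 mg/L.

0.0502 mg/L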